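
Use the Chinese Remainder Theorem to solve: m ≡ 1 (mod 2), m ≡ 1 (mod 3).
M = 2 × 3 = 6. M₁ = 3, y₁ ≡ 1 (mod 2). M₂ = 2, y₂ ≡ 2 (mod 3). m = 1×3×1 + 1×2×2 ≡ 1 (mod 6)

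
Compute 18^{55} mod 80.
32

Using successive squaring:
Binary expansion of 55: 110111
Powers of 18 mod 80 (each is the square of the previous):
  18^1 ≡ 18 (mod 80)
  18^2 ≡ 18² = 324 ≡ 4 (mod 80)
  18^4 ≡ 4² = 16 ≡ 16 (mod 80)
  18^8 ≡ 16² = 256 ≡ 16 (mod 80)
  18^16 ≡ 16² = 256 ≡ 16 (mod 80)
  18^32 ≡ 16² = 256 ≡ 16 (mod 80)
55 = 32 + 16 + 4 + 2 + 1, so 18^55 = 18^32 × 18^16 × 18^4 × 18^2 × 18^1 ≡ 16 × 16 × 16 × 4 × 18 (mod 80)
Multiplying step by step:
  16 × 16 = 256 ≡ 16 (mod 80)
  16 × 16 = 256 ≡ 16 (mod 80)
  16 × 4 = 64 ≡ 64 (mod 80)
  64 × 18 = 1152 ≡ 32 (mod 80)
Result: 18^55 ≡ 32 (mod 80)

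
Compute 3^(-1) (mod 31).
21

Using Extended Euclidean Algorithm:
gcd(3, 31) = 1
Bezout coefficients: 3 × -10 + 31 × 1 = 1
So 3 × -10 ≡ 1 (mod 31)
The inverse is -10 mod 31 = 21
Verification: 3 × 21 = 63 = 2 × 31 + 1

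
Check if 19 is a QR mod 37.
By Euler's criterion: 19^{18} ≡ 36 (mod 37). Since this equals -1 (≡ 36), 19 is not a QR.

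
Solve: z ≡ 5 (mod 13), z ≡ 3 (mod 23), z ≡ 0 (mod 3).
M = 13 × 23 × 3 = 897. M₁ = 69, y₁ ≡ 10 (mod 13). M₂ = 39, y₂ ≡ 13 (mod 23). M₃ = 299, y₃ ≡ 2 (mod 3). z = 5×69×10 + 3×39×13 + 0×299×2 ≡ 486 (mod 897)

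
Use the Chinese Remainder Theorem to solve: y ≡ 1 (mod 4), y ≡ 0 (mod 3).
M = 4 × 3 = 12. M₁ = 3, y₁ ≡ 3 (mod 4). M₂ = 4, y₂ ≡ 1 (mod 3). y = 1×3×3 + 0×4×1 ≡ 9 (mod 12)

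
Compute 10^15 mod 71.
Using repeated squaring. 15 = 8 + 4 + 2 + 1 (binary 1111). Repeated squaring mod 71: 10^1 ≡ 10; 10^2 ≡ 10² = 100 ≡ 29; 10^4 ≡ 29² = 841 ≡ 60; 10^8 ≡ 60² = 3600 ≡ 50. Multiply: 10^15 = 10^8 × 10^4 × 10^2 × 10^1 ≡ 50 × 60 × 29 × 10 (mod 71): 50 × 60 = 3000 ≡ 18; 18 × 29 = 522 ≡ 25; 25 × 10 = 250 ≡ 37. So 10^15 ≡ 37 (mod 71).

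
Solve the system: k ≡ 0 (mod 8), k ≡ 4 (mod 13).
M = 8 × 13 = 104. M₁ = 13, y₁ ≡ 5 (mod 8). M₂ = 8, y₂ ≡ 5 (mod 13). k = 0×13×5 + 4×8×5 ≡ 56 (mod 104)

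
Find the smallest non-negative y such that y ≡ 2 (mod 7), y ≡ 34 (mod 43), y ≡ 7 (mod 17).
1367

Using the Chinese Remainder Theorem:
M = product of moduli = 5117
For equation 1: M_1 = 731, 731 ≡ 3 (mod 7), inverse of 731 mod 7 is 5 (check: 3 × 5 = 15 ≡ 1 (mod 7))
For equation 2: M_2 = 119, 119 ≡ 33 (mod 43), inverse of 119 mod 43 is 30 (check: 33 × 30 = 990 ≡ 1 (mod 43))
For equation 3: M_3 = 301, 301 ≡ 12 (mod 17), inverse of 301 mod 17 is 10 (check: 12 × 10 = 120 ≡ 1 (mod 17))
Combine: y ≡ Σ r_i×M_i×(M_i⁻¹ mod m_i) = 2×731×5 + 34×119×30 + 7×301×10 = 7310 + 121380 + 21070 = 149760
149760 mod 5117 = 1367
y ≡ 1367 (mod 5117)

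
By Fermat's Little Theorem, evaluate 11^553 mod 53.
By Fermat: 11^{52} ≡ 1 (mod 53). 553 ≡ 33 (mod 52). So 11^{553} ≡ 11^{33} ≡ 25 (mod 53)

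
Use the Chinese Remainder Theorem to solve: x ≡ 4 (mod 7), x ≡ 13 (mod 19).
32

Using the Chinese Remainder Theorem:
M = product of moduli = 133
For equation 1: M_1 = 19, 19 ≡ 5 (mod 7), inverse of 19 mod 7 is 3 (check: 5 × 3 = 15 ≡ 1 (mod 7))
For equation 2: M_2 = 7, 7 ≡ 7 (mod 19), inverse of 7 mod 19 is 11 (check: 7 × 11 = 77 ≡ 1 (mod 19))
Combine: x ≡ Σ r_i×M_i×(M_i⁻¹ mod m_i) = 4×19×3 + 13×7×11 = 228 + 1001 = 1229
1229 mod 133 = 32
x ≡ 32 (mod 133)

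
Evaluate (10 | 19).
(10/19) = 10^{9} mod 19 = -1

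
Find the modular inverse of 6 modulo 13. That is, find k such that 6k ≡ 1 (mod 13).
11

Using Extended Euclidean Algorithm:
gcd(6, 13) = 1
Bezout coefficients: 6 × -2 + 13 × 1 = 1
So 6 × -2 ≡ 1 (mod 13)
The inverse is -2 mod 13 = 11
Verification: 6 × 11 = 66 = 5 × 13 + 1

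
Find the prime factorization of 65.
5 × 13

Divide by primes starting from smallest:
65 ÷ 5 = 13
13 ÷ 13 = 1

65 = 5 × 13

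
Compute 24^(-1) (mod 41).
24^(-1) ≡ 12 (mod 41). Verification: 24 × 12 = 288 ≡ 1 (mod 41)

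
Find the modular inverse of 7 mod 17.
7^(-1) ≡ 5 (mod 17). Verification: 7 × 5 = 35 ≡ 1 (mod 17)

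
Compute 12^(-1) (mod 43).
12^(-1) ≡ 18 (mod 43). Verification: 12 × 18 = 216 ≡ 1 (mod 43)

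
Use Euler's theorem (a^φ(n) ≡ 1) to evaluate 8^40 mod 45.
By Euler: 8^{24} ≡ 1 (mod 45) since gcd(8, 45) = 1. 40 = 1×24 + 16. So 8^{40} ≡ 8^{16} ≡ 1 (mod 45)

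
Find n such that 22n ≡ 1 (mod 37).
22^(-1) ≡ 32 (mod 37). Verification: 22 × 32 = 704 ≡ 1 (mod 37)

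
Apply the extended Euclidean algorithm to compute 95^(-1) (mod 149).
Extended GCD: 95(-69) + 149(44) = 1. So 95^(-1) ≡ 80 ≡ 80 (mod 149). Verify: 95 × 80 = 7600 ≡ 1 (mod 149)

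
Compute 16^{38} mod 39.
22

Using successive squaring:
Binary expansion of 38: 100110
Powers of 16 mod 39 (each is the square of the previous):
  16^1 ≡ 16 (mod 39)
  16^2 ≡ 16² = 256 ≡ 22 (mod 39)
  16^4 ≡ 22² = 484 ≡ 16 (mod 39)
  16^8 ≡ 16² = 256 ≡ 22 (mod 39)
  16^16 ≡ 22² = 484 ≡ 16 (mod 39)
  16^32 ≡ 16² = 256 ≡ 22 (mod 39)
38 = 32 + 4 + 2, so 16^38 = 16^32 × 16^4 × 16^2 ≡ 22 × 16 × 22 (mod 39)
Multiplying step by step:
  22 × 16 = 352 ≡ 1 (mod 39)
  1 × 22 = 22 ≡ 22 (mod 39)
Result: 16^38 ≡ 22 (mod 39)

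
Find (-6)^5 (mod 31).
(-6) ≡ 25 (mod 31). 5 = 4 + 1 (binary 101). Repeated squaring mod 31: 25^1 ≡ 25; 25^2 ≡ 25² = 625 ≡ 5; 25^4 ≡ 5² = 25 ≡ 25. Multiply: (-6)^5 ≡ 25^4 × 25^1 ≡ 25 × 25 (mod 31): 25 × 25 = 625 ≡ 5. So (-6)^5 ≡ 5 (mod 31).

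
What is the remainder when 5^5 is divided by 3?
5 ≡ 2 (mod 3). 5 = 4 + 1 (binary 101). Repeated squaring mod 3: 2^1 ≡ 2; 2^2 ≡ 2² = 4 ≡ 1; 2^4 ≡ 1² = 1 ≡ 1. Multiply: 5^5 ≡ 2^4 × 2^1 ≡ 1 × 2 (mod 3): 1 × 2 = 2 ≡ 2. So 5^5 ≡ 2 (mod 3).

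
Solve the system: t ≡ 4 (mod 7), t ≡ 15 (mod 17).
M = 7 × 17 = 119. M₁ = 17, y₁ ≡ 5 (mod 7). M₂ = 7, y₂ ≡ 5 (mod 17). t = 4×17×5 + 15×7×5 ≡ 32 (mod 119)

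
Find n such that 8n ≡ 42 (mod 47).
17

Since gcd(8, 47) = 1 divides 42, a solution exists.
Multiply both sides by the inverse of 8 mod 47:
  8^(-1) mod 47 = 6
  x ≡ 6 × 42 ≡ 252 ≡ 17 (mod 47)
Verification: 8 × 17 = 136 = 2 × 47 + 42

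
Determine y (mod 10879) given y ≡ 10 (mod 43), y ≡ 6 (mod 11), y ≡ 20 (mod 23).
3493

Using the Chinese Remainder Theorem:
M = product of moduli = 10879
For equation 1: M_1 = 253, 253 ≡ 38 (mod 43), inverse of 253 mod 43 is 17 (check: 38 × 17 = 646 ≡ 1 (mod 43))
For equation 2: M_2 = 989, 989 ≡ 10 (mod 11), inverse of 989 mod 11 is 10 (check: 10 × 10 = 100 ≡ 1 (mod 11))
For equation 3: M_3 = 473, 473 ≡ 13 (mod 23), inverse of 473 mod 23 is 16 (check: 13 × 16 = 208 ≡ 1 (mod 23))
Combine: y ≡ Σ r_i×M_i×(M_i⁻¹ mod m_i) = 10×253×17 + 6×989×10 + 20×473×16 = 43010 + 59340 + 151360 = 253710
253710 mod 10879 = 3493
y ≡ 3493 (mod 10879)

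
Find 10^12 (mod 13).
Using Fermat: 10^{12} ≡ 1 (mod 13). 12 ≡ 0 (mod 12). So 10^{12} ≡ 10^{0} ≡ 1 (mod 13)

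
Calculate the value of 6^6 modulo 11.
6 = 4 + 2 (binary 110). Repeated squaring mod 11: 6^1 ≡ 6; 6^2 ≡ 6² = 36 ≡ 3; 6^4 ≡ 3² = 9 ≡ 9. Multiply: 6^6 = 6^4 × 6^2 ≡ 9 × 3 (mod 11): 9 × 3 = 27 ≡ 5. So 6^6 ≡ 5 (mod 11).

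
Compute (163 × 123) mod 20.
9

(163 × 123) = 20049
20049 mod 20 = 9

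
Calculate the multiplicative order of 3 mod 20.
Powers of 3 mod 20: 3^1≡3, 3^2≡9, 3^3≡7, 3^4≡1. Order = 4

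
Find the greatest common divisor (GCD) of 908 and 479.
1

Using the Euclidean algorithm:
908 = 1 × 479 + 429
479 = 1 × 429 + 50
429 = 8 × 50 + 29
50 = 1 × 29 + 21
29 = 1 × 21 + 8
21 = 2 × 8 + 5
8 = 1 × 5 + 3
5 = 1 × 3 + 2
3 = 1 × 2 + 1
2 = 2 × 1 + 0

GCD(908, 479) = 1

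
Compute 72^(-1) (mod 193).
72^(-1) ≡ 126 (mod 193). Verification: 72 × 126 = 9072 ≡ 1 (mod 193)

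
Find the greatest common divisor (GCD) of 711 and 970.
1

Using the Euclidean algorithm:
711 = 0 × 970 + 711
970 = 1 × 711 + 259
711 = 2 × 259 + 193
259 = 1 × 193 + 66
193 = 2 × 66 + 61
66 = 1 × 61 + 5
61 = 12 × 5 + 1
5 = 5 × 1 + 0

GCD(711, 970) = 1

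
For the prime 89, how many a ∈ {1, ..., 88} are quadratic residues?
For prime 89, there are (p-1)/2 = (89-1)/2 = 44 quadratic residues (excluding 0).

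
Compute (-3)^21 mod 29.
Using repeated squaring. (-3) ≡ 26 (mod 29). 21 = 16 + 4 + 1 (binary 10101). Repeated squaring mod 29: 26^1 ≡ 26; 26^2 ≡ 26² = 676 ≡ 9; 26^4 ≡ 9² = 81 ≡ 23; 26^8 ≡ 23² = 529 ≡ 7; 26^16 ≡ 7² = 49 ≡ 20. Multiply: (-3)^21 ≡ 26^16 × 26^4 × 26^1 ≡ 20 × 23 × 26 (mod 29): 20 × 23 = 460 ≡ 25; 25 × 26 = 650 ≡ 12. So (-3)^21 ≡ 12 (mod 29).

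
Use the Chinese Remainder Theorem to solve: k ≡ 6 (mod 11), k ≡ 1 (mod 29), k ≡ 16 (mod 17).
4351

Using the Chinese Remainder Theorem:
M = product of moduli = 5423
For equation 1: M_1 = 493, 493 ≡ 9 (mod 11), inverse of 493 mod 11 is 5 (check: 9 × 5 = 45 ≡ 1 (mod 11))
For equation 2: M_2 = 187, 187 ≡ 13 (mod 29), inverse of 187 mod 29 is 9 (check: 13 × 9 = 117 ≡ 1 (mod 29))
For equation 3: M_3 = 319, 319 ≡ 13 (mod 17), inverse of 319 mod 17 is 4 (check: 13 × 4 = 52 ≡ 1 (mod 17))
Combine: k ≡ Σ r_i×M_i×(M_i⁻¹ mod m_i) = 6×493×5 + 1×187×9 + 16×319×4 = 14790 + 1683 + 20416 = 36889
36889 mod 5423 = 4351
k ≡ 4351 (mod 5423)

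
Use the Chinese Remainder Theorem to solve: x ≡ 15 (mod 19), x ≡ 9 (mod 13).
243

Using the Chinese Remainder Theorem:
M = product of moduli = 247
For equation 1: M_1 = 13, 13 ≡ 13 (mod 19), inverse of 13 mod 19 is 3 (check: 13 × 3 = 39 ≡ 1 (mod 19))
For equation 2: M_2 = 19, 19 ≡ 6 (mod 13), inverse of 19 mod 13 is 11 (check: 6 × 11 = 66 ≡ 1 (mod 13))
Combine: x ≡ Σ r_i×M_i×(M_i⁻¹ mod m_i) = 15×13×3 + 9×19×11 = 585 + 1881 = 2466
2466 mod 247 = 243
x ≡ 243 (mod 247)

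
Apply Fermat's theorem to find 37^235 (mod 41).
By Fermat: 37^{40} ≡ 1 (mod 41). 235 = 5×40 + 35. So 37^{235} ≡ 37^{35} ≡ 1 (mod 41)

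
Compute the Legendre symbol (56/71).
(56/71) = 56^{35} mod 71 = -1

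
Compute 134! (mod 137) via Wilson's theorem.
(136)! = (134)! × (135) × (136) ≡ -1 (mod 137). So (134)! ≡ -1 × [(136)(135)]^(-1) ≡ 68 (mod 137)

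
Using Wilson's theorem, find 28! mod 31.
(30)! = (28)! × (29) × (30) ≡ -1 (mod 31). So (28)! ≡ -1 × [(30)(29)]^(-1) ≡ 15 (mod 31)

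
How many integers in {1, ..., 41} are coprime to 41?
40

Prime factorization: 41 = 41
Using the formula φ(n) = n × Π(1 - 1/p) for each prime factor p:
φ(41) = 41 × (1 - 1/41)
φ(41) = 40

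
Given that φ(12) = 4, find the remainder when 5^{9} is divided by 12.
By Euler: 5^{4} ≡ 1 (mod 12) since gcd(5, 12) = 1. 9 = 2×4 + 1. So 5^{9} ≡ 5^{1} ≡ 5 (mod 12)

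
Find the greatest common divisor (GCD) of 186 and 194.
2

Using the Euclidean algorithm:
186 = 0 × 194 + 186
194 = 1 × 186 + 8
186 = 23 × 8 + 2
8 = 4 × 2 + 0

GCD(186, 194) = 2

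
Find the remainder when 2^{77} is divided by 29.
By Fermat: 2^{28} ≡ 1 (mod 29). 77 = 2×28 + 21. So 2^{77} ≡ 2^{21} ≡ 17 (mod 29)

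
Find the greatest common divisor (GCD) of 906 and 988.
2

Using the Euclidean algorithm:
906 = 0 × 988 + 906
988 = 1 × 906 + 82
906 = 11 × 82 + 4
82 = 20 × 4 + 2
4 = 2 × 2 + 0

GCD(906, 988) = 2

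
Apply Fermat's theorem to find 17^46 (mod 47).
By Fermat's Little Theorem, 17^{46} ≡ 1 (mod 47) since 47 is prime and gcd(17, 47) = 1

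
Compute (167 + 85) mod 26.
18

(167 + 85) = 252
252 mod 26 = 18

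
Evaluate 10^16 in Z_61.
Using repeated squaring. 16 = 16 (binary 10000). Repeated squaring mod 61: 10^1 ≡ 10; 10^2 ≡ 10² = 100 ≡ 39; 10^4 ≡ 39² = 1521 ≡ 57; 10^8 ≡ 57² = 3249 ≡ 16; 10^16 ≡ 16² = 256 ≡ 12. So 10^16 ≡ 12 (mod 61).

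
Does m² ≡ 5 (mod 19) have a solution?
By Euler's criterion: 5^{9} ≡ 1 (mod 19). Since this equals 1, 5 is a QR.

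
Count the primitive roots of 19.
6

The number of primitive roots modulo p is φ(p-1) = φ(18)
φ(18) = 6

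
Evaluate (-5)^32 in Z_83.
Using repeated squaring. (-5) ≡ 78 (mod 83). 32 = 32 (binary 100000). Repeated squaring mod 83: 78^1 ≡ 78; 78^2 ≡ 78² = 6084 ≡ 25; 78^4 ≡ 25² = 625 ≡ 44; 78^8 ≡ 44² = 1936 ≡ 27; 78^16 ≡ 27² = 729 ≡ 65; 78^32 ≡ 65² = 4225 ≡ 75. So (-5)^32 ≡ 75 (mod 83).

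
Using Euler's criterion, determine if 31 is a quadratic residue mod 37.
By Euler's criterion: 31^{18} ≡ 36 (mod 37). Since this equals -1 (≡ 36), 31 is not a QR.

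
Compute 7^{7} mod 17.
12

Using successive squaring:
Binary expansion of 7: 111
Powers of 7 mod 17 (each is the square of the previous):
  7^1 ≡ 7 (mod 17)
  7^2 ≡ 7² = 49 ≡ 15 (mod 17)
  7^4 ≡ 15² = 225 ≡ 4 (mod 17)
7 = 4 + 2 + 1, so 7^7 = 7^4 × 7^2 × 7^1 ≡ 4 × 15 × 7 (mod 17)
Multiplying step by step:
  4 × 15 = 60 ≡ 9 (mod 17)
  9 × 7 = 63 ≡ 12 (mod 17)
Result: 7^7 ≡ 12 (mod 17)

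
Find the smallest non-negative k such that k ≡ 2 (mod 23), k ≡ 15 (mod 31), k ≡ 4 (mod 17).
5223

Using the Chinese Remainder Theorem:
M = product of moduli = 12121
For equation 1: M_1 = 527, 527 ≡ 21 (mod 23), inverse of 527 mod 23 is 11 (check: 21 × 11 = 231 ≡ 1 (mod 23))
For equation 2: M_2 = 391, 391 ≡ 19 (mod 31), inverse of 391 mod 31 is 18 (check: 19 × 18 = 342 ≡ 1 (mod 31))
For equation 3: M_3 = 713, 713 ≡ 16 (mod 17), inverse of 713 mod 17 is 16 (check: 16 × 16 = 256 ≡ 1 (mod 17))
Combine: k ≡ Σ r_i×M_i×(M_i⁻¹ mod m_i) = 2×527×11 + 15×391×18 + 4×713×16 = 11594 + 105570 + 45632 = 162796
162796 mod 12121 = 5223
k ≡ 5223 (mod 12121)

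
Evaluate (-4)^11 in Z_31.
Using repeated squaring. (-4) ≡ 27 (mod 31). 11 = 8 + 2 + 1 (binary 1011). Repeated squaring mod 31: 27^1 ≡ 27; 27^2 ≡ 27² = 729 ≡ 16; 27^4 ≡ 16² = 256 ≡ 8; 27^8 ≡ 8² = 64 ≡ 2. Multiply: (-4)^11 ≡ 27^8 × 27^2 × 27^1 ≡ 2 × 16 × 27 (mod 31): 2 × 16 = 32 ≡ 1; 1 × 27 = 27 ≡ 27. So (-4)^11 ≡ 27 (mod 31).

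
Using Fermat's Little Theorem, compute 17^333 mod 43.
By Fermat: 17^{42} ≡ 1 (mod 43). 333 ≡ 39 (mod 42). So 17^{333} ≡ 17^{39} ≡ 4 (mod 43)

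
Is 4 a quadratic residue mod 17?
By Euler's criterion: 4^{8} ≡ 1 (mod 17). Since this equals 1, 4 is a QR.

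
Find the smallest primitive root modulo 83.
2

A primitive root g modulo p has order p-1 = 82
Prime divisors of 82: [2, 41]
g is a primitive root iff g^(82/q) ≢ 1 (mod 83) for each prime divisor q
Testing small values:
  g = 2: 2^41 ≡ 82, 2^2 ≡ 4 (mod 83) → none is 1, primitive root!
The smallest primitive root is 2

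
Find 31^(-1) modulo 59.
40

Using Extended Euclidean Algorithm:
gcd(31, 59) = 1
Bezout coefficients: 31 × -19 + 59 × 10 = 1
So 31 × -19 ≡ 1 (mod 59)
The inverse is -19 mod 59 = 40
Verification: 31 × 40 = 1240 = 21 × 59 + 1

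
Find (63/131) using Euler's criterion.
(63/131) = 63^{65} mod 131 = 1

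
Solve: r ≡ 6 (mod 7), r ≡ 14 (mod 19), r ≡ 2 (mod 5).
M = 7 × 19 × 5 = 665. M₁ = 95, y₁ ≡ 2 (mod 7). M₂ = 35, y₂ ≡ 6 (mod 19). M₃ = 133, y₃ ≡ 2 (mod 5). r = 6×95×2 + 14×35×6 + 2×133×2 ≡ 622 (mod 665)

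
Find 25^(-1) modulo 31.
5

Using Extended Euclidean Algorithm:
gcd(25, 31) = 1
Bezout coefficients: 25 × 5 + 31 × -4 = 1
So 25 × 5 ≡ 1 (mod 31)
The inverse is 5 mod 31 = 5
Verification: 25 × 5 = 125 = 4 × 31 + 1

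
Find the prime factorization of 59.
59

Divide by primes starting from smallest:
59 ÷ 59 = 1

59 = 59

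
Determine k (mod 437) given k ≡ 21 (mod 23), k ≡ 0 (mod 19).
228

Using the Chinese Remainder Theorem:
M = product of moduli = 437
For equation 1: M_1 = 19, 19 ≡ 19 (mod 23), inverse of 19 mod 23 is 17 (check: 19 × 17 = 323 ≡ 1 (mod 23))
For equation 2: M_2 = 23, 23 ≡ 4 (mod 19), inverse of 23 mod 19 is 5 (check: 4 × 5 = 20 ≡ 1 (mod 19))
Combine: k ≡ Σ r_i×M_i×(M_i⁻¹ mod m_i) = 21×19×17 + 0×23×5 = 6783 + 0 = 6783
6783 mod 437 = 228
k ≡ 228 (mod 437)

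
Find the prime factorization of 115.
5 × 23

Divide by primes starting from smallest:
115 ÷ 5 = 23
23 ÷ 23 = 1

115 = 5 × 23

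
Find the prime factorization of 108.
2^2 × 3^3

Divide by primes starting from smallest:
108 ÷ 2 = 54
54 ÷ 2 = 27
27 ÷ 3 = 9
9 ÷ 3 = 3
3 ÷ 3 = 1

108 = 2^2 × 3^3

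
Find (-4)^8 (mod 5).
(-4) ≡ 1 (mod 5). 8 = 8 (binary 1000). Repeated squaring mod 5: 1^1 ≡ 1; 1^2 ≡ 1² = 1 ≡ 1; 1^4 ≡ 1² = 1 ≡ 1; 1^8 ≡ 1² = 1 ≡ 1. So (-4)^8 ≡ 1 (mod 5).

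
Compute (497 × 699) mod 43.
6

(497 × 699) = 347403
347403 mod 43 = 6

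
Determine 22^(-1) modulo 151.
22^(-1) ≡ 103 (mod 151). Verification: 22 × 103 = 2266 ≡ 1 (mod 151)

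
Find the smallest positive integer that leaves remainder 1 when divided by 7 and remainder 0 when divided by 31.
M = 7 × 31 = 217. M₁ = 31, y₁ ≡ 5 (mod 7). M₂ = 7, y₂ ≡ 9 (mod 31). m = 1×31×5 + 0×7×9 ≡ 155 (mod 217). The smallest positive such number is 155.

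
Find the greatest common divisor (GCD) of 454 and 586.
2

Using the Euclidean algorithm:
454 = 0 × 586 + 454
586 = 1 × 454 + 132
454 = 3 × 132 + 58
132 = 2 × 58 + 16
58 = 3 × 16 + 10
16 = 1 × 10 + 6
10 = 1 × 6 + 4
6 = 1 × 4 + 2
4 = 2 × 2 + 0

GCD(454, 586) = 2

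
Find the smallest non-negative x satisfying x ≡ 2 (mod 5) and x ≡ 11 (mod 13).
M = 5 × 13 = 65. M₁ = 13, y₁ ≡ 2 (mod 5). M₂ = 5, y₂ ≡ 8 (mod 13). x = 2×13×2 + 11×5×8 ≡ 37 (mod 65)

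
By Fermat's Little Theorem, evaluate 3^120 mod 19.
By Fermat: 3^{18} ≡ 1 (mod 19). 120 = 6×18 + 12. So 3^{120} ≡ 3^{12} ≡ 11 (mod 19)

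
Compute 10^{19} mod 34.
14

Using successive squaring:
Binary expansion of 19: 10011
Powers of 10 mod 34 (each is the square of the previous):
  10^1 ≡ 10 (mod 34)
  10^2 ≡ 10² = 100 ≡ 32 (mod 34)
  10^4 ≡ 32² = 1024 ≡ 4 (mod 34)
  10^8 ≡ 4² = 16 ≡ 16 (mod 34)
  10^16 ≡ 16² = 256 ≡ 18 (mod 34)
19 = 16 + 2 + 1, so 10^19 = 10^16 × 10^2 × 10^1 ≡ 18 × 32 × 10 (mod 34)
Multiplying step by step:
  18 × 32 = 576 ≡ 32 (mod 34)
  32 × 10 = 320 ≡ 14 (mod 34)
Result: 10^19 ≡ 14 (mod 34)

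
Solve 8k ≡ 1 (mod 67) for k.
42

Using Extended Euclidean Algorithm:
gcd(8, 67) = 1
Bezout coefficients: 8 × -25 + 67 × 3 = 1
So 8 × -25 ≡ 1 (mod 67)
The inverse is -25 mod 67 = 42
Verification: 8 × 42 = 336 = 5 × 67 + 1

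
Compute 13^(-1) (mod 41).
13^(-1) ≡ 19 (mod 41). Verification: 13 × 19 = 247 ≡ 1 (mod 41)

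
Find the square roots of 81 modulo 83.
The square roots of 81 mod 83 are 9 and 74. Verify: 9² = 81 ≡ 81 (mod 83)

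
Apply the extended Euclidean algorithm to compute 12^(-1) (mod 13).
Extended GCD: 12(-1) + 13(1) = 1. So 12^(-1) ≡ 12 ≡ 12 (mod 13). Verify: 12 × 12 = 144 ≡ 1 (mod 13)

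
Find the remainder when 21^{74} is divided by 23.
By Fermat: 21^{22} ≡ 1 (mod 23). 74 = 3×22 + 8. So 21^{74} ≡ 21^{8} ≡ 3 (mod 23)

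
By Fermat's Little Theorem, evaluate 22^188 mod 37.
By Fermat: 22^{36} ≡ 1 (mod 37). 188 = 5×36 + 8. So 22^{188} ≡ 22^{8} ≡ 7 (mod 37)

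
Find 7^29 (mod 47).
Using repeated squaring. 29 = 16 + 8 + 4 + 1 (binary 11101). Repeated squaring mod 47: 7^1 ≡ 7; 7^2 ≡ 7² = 49 ≡ 2; 7^4 ≡ 2² = 4 ≡ 4; 7^8 ≡ 4² = 16 ≡ 16; 7^16 ≡ 16² = 256 ≡ 21. Multiply: 7^29 = 7^16 × 7^8 × 7^4 × 7^1 ≡ 21 × 16 × 4 × 7 (mod 47): 21 × 16 = 336 ≡ 7; 7 × 4 = 28 ≡ 28; 28 × 7 = 196 ≡ 8. So 7^29 ≡ 8 (mod 47).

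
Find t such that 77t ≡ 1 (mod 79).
77^(-1) ≡ 39 (mod 79). Verification: 77 × 39 = 3003 ≡ 1 (mod 79)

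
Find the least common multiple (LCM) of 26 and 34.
442

First find GCD(26, 34) using the Euclidean algorithm:
26 = 0 × 34 + 26
34 = 1 × 26 + 8
26 = 3 × 8 + 2
8 = 4 × 2 + 0
GCD(26, 34) = 2

LCM formula: LCM(a, b) = (a × b) / GCD(a, b)
LCM(26, 34) = (26 × 34) / 2
LCM(26, 34) = 884 / 2
LCM(26, 34) = 442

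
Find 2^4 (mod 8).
4 = 4 (binary 100). Repeated squaring mod 8: 2^1 ≡ 2; 2^2 ≡ 2² = 4 ≡ 4; 2^4 ≡ 4² = 16 ≡ 0. So 2^4 ≡ 0 (mod 8).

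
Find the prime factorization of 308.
2^2 × 7 × 11

Divide by primes starting from smallest:
308 ÷ 2 = 154
154 ÷ 2 = 77
77 ÷ 7 = 11
11 ÷ 11 = 1

308 = 2^2 × 7 × 11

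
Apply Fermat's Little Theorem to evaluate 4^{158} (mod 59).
22

By Fermat's Little Theorem, a^(p-1) ≡ 1 (mod p) for prime p and gcd(a, p) = 1
Here p = 59, so 4^58 ≡ 1 (mod 59)
We can reduce the exponent: 158 mod 58 = 42
So 4^158 ≡ 4^42 (mod 59)
Computing: 4^42 mod 59 = 22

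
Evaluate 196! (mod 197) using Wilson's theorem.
By Wilson's theorem, (196)! ≡ -1 ≡ 196 (mod 197)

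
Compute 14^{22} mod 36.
4

Using successive squaring:
Binary expansion of 22: 10110
Powers of 14 mod 36 (each is the square of the previous):
  14^1 ≡ 14 (mod 36)
  14^2 ≡ 14² = 196 ≡ 16 (mod 36)
  14^4 ≡ 16² = 256 ≡ 4 (mod 36)
  14^8 ≡ 4² = 16 ≡ 16 (mod 36)
  14^16 ≡ 16² = 256 ≡ 4 (mod 36)
22 = 16 + 4 + 2, so 14^22 = 14^16 × 14^4 × 14^2 ≡ 4 × 4 × 16 (mod 36)
Multiplying step by step:
  4 × 4 = 16 ≡ 16 (mod 36)
  16 × 16 = 256 ≡ 4 (mod 36)
Result: 14^22 ≡ 4 (mod 36)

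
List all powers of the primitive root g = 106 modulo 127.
g^1, g^2, ..., g^{126} mod 127: {106, 60, 10, 44, 92, 100, 59, 31, 111, 82, 56, 94, 58, 52, 51, 72, 12, 2, 85, 120, 20, 88, 57, 73, 118, 62, 95, 37, 112, 61, 116, 104, 102, 17, 24, 4, 43, 113, 40, 49, 114, 19, 109, 124, 63, 74, 97, 122, 105, 81, 77, 34, 48, 8, 86, 99, 80, 98, 101, 38, 91, 121, 126, 21, 67, 117, 83, 35, 27, 68, 96, 16, 45, 71, 33, 69, 75, 76, 55, 115, 125, 42, 7, 107, 39, 70, 54, 9, 65, 32, 90, 15, 66, 11, 23, 25, 110, 103, 123, 84, 14, 87, 78, 13, 108, 18, 3, 64, 53, 30, 5, 22, 46, 50, 93, 79, 119, 41, 28, 47, 29, 26, 89, 36, 6, 1}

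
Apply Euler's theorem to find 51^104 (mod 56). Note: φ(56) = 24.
By Euler: 51^{24} ≡ 1 (mod 56) since gcd(51, 56) = 1. 104 = 4×24 + 8. So 51^{104} ≡ 51^{8} ≡ 25 (mod 56)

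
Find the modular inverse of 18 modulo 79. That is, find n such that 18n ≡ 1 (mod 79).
22

Using Extended Euclidean Algorithm:
gcd(18, 79) = 1
Bezout coefficients: 18 × 22 + 79 × -5 = 1
So 18 × 22 ≡ 1 (mod 79)
The inverse is 22 mod 79 = 22
Verification: 18 × 22 = 396 = 5 × 79 + 1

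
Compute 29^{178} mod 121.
119

Using successive squaring:
Binary expansion of 178: 10110010
Powers of 29 mod 121 (each is the square of the previous):
  29^1 ≡ 29 (mod 121)
  29^2 ≡ 29² = 841 ≡ 115 (mod 121)
  29^4 ≡ 115² = 13225 ≡ 36 (mod 121)
  29^8 ≡ 36² = 1296 ≡ 86 (mod 121)
  29^16 ≡ 86² = 7396 ≡ 15 (mod 121)
  29^32 ≡ 15² = 225 ≡ 104 (mod 121)
  29^64 ≡ 104² = 10816 ≡ 47 (mod 121)
  29^128 ≡ 47² = 2209 ≡ 31 (mod 121)
178 = 128 + 32 + 16 + 2, so 29^178 = 29^128 × 29^32 × 29^16 × 29^2 ≡ 31 × 104 × 15 × 115 (mod 121)
Multiplying step by step:
  31 × 104 = 3224 ≡ 78 (mod 121)
  78 × 15 = 1170 ≡ 81 (mod 121)
  81 × 115 = 9315 ≡ 119 (mod 121)
Result: 29^178 ≡ 119 (mod 121)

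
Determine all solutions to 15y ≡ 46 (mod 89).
9

Since gcd(15, 89) = 1 divides 46, a solution exists.
Multiply both sides by the inverse of 15 mod 89:
  15^(-1) mod 89 = 6
  x ≡ 6 × 46 ≡ 276 ≡ 9 (mod 89)
Verification: 15 × 9 = 135 = 1 × 89 + 46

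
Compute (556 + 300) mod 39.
37

(556 + 300) = 856
856 mod 39 = 37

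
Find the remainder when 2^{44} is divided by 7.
By Fermat: 2^{6} ≡ 1 (mod 7). 44 = 7×6 + 2. So 2^{44} ≡ 2^{2} ≡ 4 (mod 7)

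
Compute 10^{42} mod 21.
1

Using successive squaring:
Binary expansion of 42: 101010
Powers of 10 mod 21 (each is the square of the previous):
  10^1 ≡ 10 (mod 21)
  10^2 ≡ 10² = 100 ≡ 16 (mod 21)
  10^4 ≡ 16² = 256 ≡ 4 (mod 21)
  10^8 ≡ 4² = 16 ≡ 16 (mod 21)
  10^16 ≡ 16² = 256 ≡ 4 (mod 21)
  10^32 ≡ 4² = 16 ≡ 16 (mod 21)
42 = 32 + 8 + 2, so 10^42 = 10^32 × 10^8 × 10^2 ≡ 16 × 16 × 16 (mod 21)
Multiplying step by step:
  16 × 16 = 256 ≡ 4 (mod 21)
  4 × 16 = 64 ≡ 1 (mod 21)
Result: 10^42 ≡ 1 (mod 21)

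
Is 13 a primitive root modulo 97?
Yes

To verify, check if 13^(96/q) ≢ 1 (mod 97) for each prime divisor q of 96
Divisors of 96 = 96: [1, 2, 3, 4, 6, 8, 12, 16, 24, 32, 48, 96]
  13^(96/2) = 13^48 ≡ 96 (mod 97)
  13^(96/3) = 13^32 ≡ 35 (mod 97)
Conclusion: 13 is a primitive root modulo 97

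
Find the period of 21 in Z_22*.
Powers of 21 mod 22: 21^1≡21, 21^2≡1. Order = 2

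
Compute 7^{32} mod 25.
1

Using successive squaring:
Binary expansion of 32: 100000
Powers of 7 mod 25 (each is the square of the previous):
  7^1 ≡ 7 (mod 25)
  7^2 ≡ 7² = 49 ≡ 24 (mod 25)
  7^4 ≡ 24² = 576 ≡ 1 (mod 25)
  7^8 ≡ 1² = 1 ≡ 1 (mod 25)
  7^16 ≡ 1² = 1 ≡ 1 (mod 25)
  7^32 ≡ 1² = 1 ≡ 1 (mod 25)
32 is a power of 2, so 7^32 is the last square: ≡ 1 (mod 25)
Result: 7^32 ≡ 1 (mod 25)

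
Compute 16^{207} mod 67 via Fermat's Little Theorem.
59

By Fermat's Little Theorem, a^(p-1) ≡ 1 (mod p) for prime p and gcd(a, p) = 1
Here p = 67, so 16^66 ≡ 1 (mod 67)
We can reduce the exponent: 207 mod 66 = 9
So 16^207 ≡ 16^9 (mod 67)
Computing: 16^9 mod 67 = 59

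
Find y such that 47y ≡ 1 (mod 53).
47^(-1) ≡ 44 (mod 53). Verification: 47 × 44 = 2068 ≡ 1 (mod 53)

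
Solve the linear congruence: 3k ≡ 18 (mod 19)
6

Since gcd(3, 19) = 1 divides 18, a solution exists.
Multiply both sides by the inverse of 3 mod 19:
  3^(-1) mod 19 = 13
  x ≡ 13 × 18 ≡ 234 ≡ 6 (mod 19)
Verification: 3 × 6 = 18 = 0 × 19 + 18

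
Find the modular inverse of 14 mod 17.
14^(-1) ≡ 11 (mod 17). Verification: 14 × 11 = 154 ≡ 1 (mod 17)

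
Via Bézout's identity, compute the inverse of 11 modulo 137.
Extended GCD: 11(25) + 137(-2) = 1. So 11^(-1) ≡ 25 ≡ 25 (mod 137). Verify: 11 × 25 = 275 ≡ 1 (mod 137)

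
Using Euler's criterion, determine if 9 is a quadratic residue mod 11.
By Euler's criterion: 9^{5} ≡ 1 (mod 11). Since this equals 1, 9 is a QR.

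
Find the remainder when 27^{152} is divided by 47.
By Fermat: 27^{46} ≡ 1 (mod 47). 152 = 3×46 + 14. So 27^{152} ≡ 27^{14} ≡ 18 (mod 47)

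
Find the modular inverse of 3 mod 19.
3^(-1) ≡ 13 (mod 19). Verification: 3 × 13 = 39 ≡ 1 (mod 19)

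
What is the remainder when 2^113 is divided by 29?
Using Fermat: 2^{28} ≡ 1 (mod 29). 113 ≡ 1 (mod 28). So 2^{113} ≡ 2^{1} ≡ 2 (mod 29)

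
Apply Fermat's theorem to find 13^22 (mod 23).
By Fermat's Little Theorem, 13^{22} ≡ 1 (mod 23) since 23 is prime and gcd(13, 23) = 1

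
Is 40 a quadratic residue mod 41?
By Euler's criterion: 40^{20} ≡ 1 (mod 41). Since this equals 1, 40 is a QR.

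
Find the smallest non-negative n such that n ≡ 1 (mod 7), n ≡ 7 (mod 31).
162

Using the Chinese Remainder Theorem:
M = product of moduli = 217
For equation 1: M_1 = 31, 31 ≡ 3 (mod 7), inverse of 31 mod 7 is 5 (check: 3 × 5 = 15 ≡ 1 (mod 7))
For equation 2: M_2 = 7, 7 ≡ 7 (mod 31), inverse of 7 mod 31 is 9 (check: 7 × 9 = 63 ≡ 1 (mod 31))
Combine: n ≡ Σ r_i×M_i×(M_i⁻¹ mod m_i) = 1×31×5 + 7×7×9 = 155 + 441 = 596
596 mod 217 = 162
n ≡ 162 (mod 217)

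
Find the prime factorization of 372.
2^2 × 3 × 31

Divide by primes starting from smallest:
372 ÷ 2 = 186
186 ÷ 2 = 93
93 ÷ 3 = 31
31 ÷ 31 = 1

372 = 2^2 × 3 × 31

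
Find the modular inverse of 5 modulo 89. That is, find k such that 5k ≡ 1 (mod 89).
18

Using Extended Euclidean Algorithm:
gcd(5, 89) = 1
Bezout coefficients: 5 × 18 + 89 × -1 = 1
So 5 × 18 ≡ 1 (mod 89)
The inverse is 18 mod 89 = 18
Verification: 5 × 18 = 90 = 1 × 89 + 1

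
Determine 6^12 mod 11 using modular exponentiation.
Using Fermat: 6^{10} ≡ 1 (mod 11). 12 ≡ 2 (mod 10). So 6^{12} ≡ 6^{2} ≡ 3 (mod 11)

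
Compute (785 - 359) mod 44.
30

(785 - 359) = 426
426 mod 44 = 30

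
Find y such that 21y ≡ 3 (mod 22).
19

Since gcd(21, 22) = 1 divides 3, a solution exists.
Multiply both sides by the inverse of 21 mod 22:
  21^(-1) mod 22 = 21
  x ≡ 21 × 3 ≡ 63 ≡ 19 (mod 22)
Verification: 21 × 19 = 399 = 18 × 22 + 3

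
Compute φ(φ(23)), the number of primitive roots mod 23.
Number of primitive roots mod 23 = φ(22) = 10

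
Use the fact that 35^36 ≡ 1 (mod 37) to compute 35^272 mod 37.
By Fermat: 35^{36} ≡ 1 (mod 37). 272 = 7×36 + 20. So 35^{272} ≡ 35^{20} ≡ 33 (mod 37)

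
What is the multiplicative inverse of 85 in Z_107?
85^(-1) ≡ 34 (mod 107). Verification: 85 × 34 = 2890 ≡ 1 (mod 107)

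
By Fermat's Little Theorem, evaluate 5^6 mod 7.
By Fermat's Little Theorem, 5^{6} ≡ 1 (mod 7) since 7 is prime and gcd(5, 7) = 1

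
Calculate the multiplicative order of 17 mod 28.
Powers of 17 mod 28: 17^1≡17, 17^2≡9, 17^3≡13, 17^4≡25, 17^5≡5, 17^6≡1. Order = 6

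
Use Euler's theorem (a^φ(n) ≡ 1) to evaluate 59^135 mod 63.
By Euler: 59^{36} ≡ 1 (mod 63) since gcd(59, 63) = 1. 135 = 3×36 + 27. So 59^{135} ≡ 59^{27} ≡ 62 (mod 63)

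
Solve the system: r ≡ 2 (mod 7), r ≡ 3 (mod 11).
M = 7 × 11 = 77. M₁ = 11, y₁ ≡ 2 (mod 7). M₂ = 7, y₂ ≡ 8 (mod 11). r = 2×11×2 + 3×7×8 ≡ 58 (mod 77)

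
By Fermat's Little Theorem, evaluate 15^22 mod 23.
By Fermat's Little Theorem, 15^{22} ≡ 1 (mod 23) since 23 is prime and gcd(15, 23) = 1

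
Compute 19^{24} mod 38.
19

Using successive squaring:
Binary expansion of 24: 11000
Powers of 19 mod 38 (each is the square of the previous):
  19^1 ≡ 19 (mod 38)
  19^2 ≡ 19² = 361 ≡ 19 (mod 38)
  19^4 ≡ 19² = 361 ≡ 19 (mod 38)
  19^8 ≡ 19² = 361 ≡ 19 (mod 38)
  19^16 ≡ 19² = 361 ≡ 19 (mod 38)
24 = 16 + 8, so 19^24 = 19^16 × 19^8 ≡ 19 × 19 (mod 38)
Multiplying step by step:
  19 × 19 = 361 ≡ 19 (mod 38)
Result: 19^24 ≡ 19 (mod 38)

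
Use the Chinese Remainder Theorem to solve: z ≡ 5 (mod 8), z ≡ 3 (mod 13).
M = 8 × 13 = 104. M₁ = 13, y₁ ≡ 5 (mod 8). M₂ = 8, y₂ ≡ 5 (mod 13). z = 5×13×5 + 3×8×5 ≡ 29 (mod 104)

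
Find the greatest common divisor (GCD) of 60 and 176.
4

Using the Euclidean algorithm:
60 = 0 × 176 + 60
176 = 2 × 60 + 56
60 = 1 × 56 + 4
56 = 14 × 4 + 0

GCD(60, 176) = 4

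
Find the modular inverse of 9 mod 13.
9^(-1) ≡ 3 (mod 13). Verification: 9 × 3 = 27 ≡ 1 (mod 13)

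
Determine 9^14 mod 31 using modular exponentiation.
Using repeated squaring. 14 = 8 + 4 + 2 (binary 1110). Repeated squaring mod 31: 9^1 ≡ 9; 9^2 ≡ 9² = 81 ≡ 19; 9^4 ≡ 19² = 361 ≡ 20; 9^8 ≡ 20² = 400 ≡ 28. Multiply: 9^14 = 9^8 × 9^4 × 9^2 ≡ 28 × 20 × 19 (mod 31): 28 × 20 = 560 ≡ 2; 2 × 19 = 38 ≡ 7. So 9^14 ≡ 7 (mod 31).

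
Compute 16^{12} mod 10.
6

Using successive squaring:
Binary expansion of 12: 1100
Powers of 16 mod 10 (each is the square of the previous):
  16^1 ≡ 6 (mod 10)
  16^2 ≡ 6² = 36 ≡ 6 (mod 10)
  16^4 ≡ 6² = 36 ≡ 6 (mod 10)
  16^8 ≡ 6² = 36 ≡ 6 (mod 10)
12 = 8 + 4, so 16^12 = 16^8 × 16^4 ≡ 6 × 6 (mod 10)
Multiplying step by step:
  6 × 6 = 36 ≡ 6 (mod 10)
Result: 16^12 ≡ 6 (mod 10)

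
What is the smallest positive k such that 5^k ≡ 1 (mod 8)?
Powers of 5 mod 8: 5^1≡5, 5^2≡1. Order = 2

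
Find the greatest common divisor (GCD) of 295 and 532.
1

Using the Euclidean algorithm:
295 = 0 × 532 + 295
532 = 1 × 295 + 237
295 = 1 × 237 + 58
237 = 4 × 58 + 5
58 = 11 × 5 + 3
5 = 1 × 3 + 2
3 = 1 × 2 + 1
2 = 2 × 1 + 0

GCD(295, 532) = 1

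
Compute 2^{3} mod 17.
8

Using successive squaring:
Binary expansion of 3: 11
Powers of 2 mod 17 (each is the square of the previous):
  2^1 ≡ 2 (mod 17)
  2^2 ≡ 2² = 4 ≡ 4 (mod 17)
3 = 2 + 1, so 2^3 = 2^2 × 2^1 ≡ 4 × 2 (mod 17)
Multiplying step by step:
  4 × 2 = 8 ≡ 8 (mod 17)
Result: 2^3 ≡ 8 (mod 17)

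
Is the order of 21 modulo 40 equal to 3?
No, the actual order is 2, not 3.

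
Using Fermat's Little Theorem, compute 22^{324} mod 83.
36

By Fermat's Little Theorem, a^(p-1) ≡ 1 (mod p) for prime p and gcd(a, p) = 1
Here p = 83, so 22^82 ≡ 1 (mod 83)
We can reduce the exponent: 324 mod 82 = 78
So 22^324 ≡ 22^78 (mod 83)
Computing: 22^78 mod 83 = 36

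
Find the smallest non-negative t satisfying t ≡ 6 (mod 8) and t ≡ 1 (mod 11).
M = 8 × 11 = 88. M₁ = 11, y₁ ≡ 3 (mod 8). M₂ = 8, y₂ ≡ 7 (mod 11). t = 6×11×3 + 1×8×7 ≡ 78 (mod 88)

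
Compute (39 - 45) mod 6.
0

(39 - 45) = -6
-6 mod 6 = 0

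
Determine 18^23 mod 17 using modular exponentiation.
Using Fermat: 18^{16} ≡ 1 (mod 17). 23 ≡ 7 (mod 16). So 18^{23} ≡ 18^{7} ≡ 1 (mod 17)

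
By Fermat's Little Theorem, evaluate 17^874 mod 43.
By Fermat: 17^{42} ≡ 1 (mod 43). 874 ≡ 34 (mod 42). So 17^{874} ≡ 17^{34} ≡ 13 (mod 43)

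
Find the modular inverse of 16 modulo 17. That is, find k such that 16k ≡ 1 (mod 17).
16

Using Extended Euclidean Algorithm:
gcd(16, 17) = 1
Bezout coefficients: 16 × -1 + 17 × 1 = 1
So 16 × -1 ≡ 1 (mod 17)
The inverse is -1 mod 17 = 16
Verification: 16 × 16 = 256 = 15 × 17 + 1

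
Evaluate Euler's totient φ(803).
720

Prime factorization: 803 = 11 × 73
Using the formula φ(n) = n × Π(1 - 1/p) for each prime factor p:
φ(803) = 803 × (1 - 1/11) × (1 - 1/73)
φ(803) = 720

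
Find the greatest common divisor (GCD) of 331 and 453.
1

Using the Euclidean algorithm:
331 = 0 × 453 + 331
453 = 1 × 331 + 122
331 = 2 × 122 + 87
122 = 1 × 87 + 35
87 = 2 × 35 + 17
35 = 2 × 17 + 1
17 = 17 × 1 + 0

GCD(331, 453) = 1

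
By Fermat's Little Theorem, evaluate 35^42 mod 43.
By Fermat's Little Theorem, 35^{42} ≡ 1 (mod 43) since 43 is prime and gcd(35, 43) = 1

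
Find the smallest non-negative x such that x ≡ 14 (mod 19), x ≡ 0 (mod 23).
299

Using the Chinese Remainder Theorem:
M = product of moduli = 437
For equation 1: M_1 = 23, 23 ≡ 4 (mod 19), inverse of 23 mod 19 is 5 (check: 4 × 5 = 20 ≡ 1 (mod 19))
For equation 2: M_2 = 19, 19 ≡ 19 (mod 23), inverse of 19 mod 23 is 17 (check: 19 × 17 = 323 ≡ 1 (mod 23))
Combine: x ≡ Σ r_i×M_i×(M_i⁻¹ mod m_i) = 14×23×5 + 0×19×17 = 1610 + 0 = 1610
1610 mod 437 = 299
x ≡ 299 (mod 437)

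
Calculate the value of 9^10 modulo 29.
10 = 8 + 2 (binary 1010). Repeated squaring mod 29: 9^1 ≡ 9; 9^2 ≡ 9² = 81 ≡ 23; 9^4 ≡ 23² = 529 ≡ 7; 9^8 ≡ 7² = 49 ≡ 20. Multiply: 9^10 = 9^8 × 9^2 ≡ 20 × 23 (mod 29): 20 × 23 = 460 ≡ 25. So 9^10 ≡ 25 (mod 29).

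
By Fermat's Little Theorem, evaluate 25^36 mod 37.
By Fermat's Little Theorem, 25^{36} ≡ 1 (mod 37) since 37 is prime and gcd(25, 37) = 1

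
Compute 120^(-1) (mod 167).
120^(-1) ≡ 135 (mod 167). Verification: 120 × 135 = 16200 ≡ 1 (mod 167)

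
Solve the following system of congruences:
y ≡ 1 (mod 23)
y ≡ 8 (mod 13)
47

Using the Chinese Remainder Theorem:
M = product of moduli = 299
For equation 1: M_1 = 13, 13 ≡ 13 (mod 23), inverse of 13 mod 23 is 16 (check: 13 × 16 = 208 ≡ 1 (mod 23))
For equation 2: M_2 = 23, 23 ≡ 10 (mod 13), inverse of 23 mod 13 is 4 (check: 10 × 4 = 40 ≡ 1 (mod 13))
Combine: y ≡ Σ r_i×M_i×(M_i⁻¹ mod m_i) = 1×13×16 + 8×23×4 = 208 + 736 = 944
944 mod 299 = 47
y ≡ 47 (mod 299)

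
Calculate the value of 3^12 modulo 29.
Using repeated squaring. 12 = 8 + 4 (binary 1100). Repeated squaring mod 29: 3^1 ≡ 3; 3^2 ≡ 3² = 9 ≡ 9; 3^4 ≡ 9² = 81 ≡ 23; 3^8 ≡ 23² = 529 ≡ 7. Multiply: 3^12 = 3^8 × 3^4 ≡ 7 × 23 (mod 29): 7 × 23 = 161 ≡ 16. So 3^12 ≡ 16 (mod 29).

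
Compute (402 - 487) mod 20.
15

(402 - 487) = -85
-85 mod 20 = 15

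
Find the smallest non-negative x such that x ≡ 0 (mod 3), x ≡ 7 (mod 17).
24

Using the Chinese Remainder Theorem:
M = product of moduli = 51
For equation 1: M_1 = 17, 17 ≡ 2 (mod 3), inverse of 17 mod 3 is 2 (check: 2 × 2 = 4 ≡ 1 (mod 3))
For equation 2: M_2 = 3, 3 ≡ 3 (mod 17), inverse of 3 mod 17 is 6 (check: 3 × 6 = 18 ≡ 1 (mod 17))
Combine: x ≡ Σ r_i×M_i×(M_i⁻¹ mod m_i) = 0×17×2 + 7×3×6 = 0 + 126 = 126
126 mod 51 = 24
x ≡ 24 (mod 51)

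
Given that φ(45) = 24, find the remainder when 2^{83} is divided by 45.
By Euler: 2^{24} ≡ 1 (mod 45) since gcd(2, 45) = 1. 83 = 3×24 + 11. So 2^{83} ≡ 2^{11} ≡ 23 (mod 45)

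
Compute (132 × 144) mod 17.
2

(132 × 144) = 19008
19008 mod 17 = 2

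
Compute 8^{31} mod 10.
2

Using successive squaring:
Binary expansion of 31: 11111
Powers of 8 mod 10 (each is the square of the previous):
  8^1 ≡ 8 (mod 10)
  8^2 ≡ 8² = 64 ≡ 4 (mod 10)
  8^4 ≡ 4² = 16 ≡ 6 (mod 10)
  8^8 ≡ 6² = 36 ≡ 6 (mod 10)
  8^16 ≡ 6² = 36 ≡ 6 (mod 10)
31 = 16 + 8 + 4 + 2 + 1, so 8^31 = 8^16 × 8^8 × 8^4 × 8^2 × 8^1 ≡ 6 × 6 × 6 × 4 × 8 (mod 10)
Multiplying step by step:
  6 × 6 = 36 ≡ 6 (mod 10)
  6 × 6 = 36 ≡ 6 (mod 10)
  6 × 4 = 24 ≡ 4 (mod 10)
  4 × 8 = 32 ≡ 2 (mod 10)
Result: 8^31 ≡ 2 (mod 10)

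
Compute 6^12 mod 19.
Using repeated squaring. 12 = 8 + 4 (binary 1100). Repeated squaring mod 19: 6^1 ≡ 6; 6^2 ≡ 6² = 36 ≡ 17; 6^4 ≡ 17² = 289 ≡ 4; 6^8 ≡ 4² = 16 ≡ 16. Multiply: 6^12 = 6^8 × 6^4 ≡ 16 × 4 (mod 19): 16 × 4 = 64 ≡ 7. So 6^12 ≡ 7 (mod 19).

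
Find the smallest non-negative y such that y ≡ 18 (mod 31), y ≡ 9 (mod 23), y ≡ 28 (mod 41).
24136

Using the Chinese Remainder Theorem:
M = product of moduli = 29233
For equation 1: M_1 = 943, 943 ≡ 13 (mod 31), inverse of 943 mod 31 is 12 (check: 13 × 12 = 156 ≡ 1 (mod 31))
For equation 2: M_2 = 1271, 1271 ≡ 6 (mod 23), inverse of 1271 mod 23 is 4 (check: 6 × 4 = 24 ≡ 1 (mod 23))
For equation 3: M_3 = 713, 713 ≡ 16 (mod 41), inverse of 713 mod 41 is 18 (check: 16 × 18 = 288 ≡ 1 (mod 41))
Combine: y ≡ Σ r_i×M_i×(M_i⁻¹ mod m_i) = 18×943×12 + 9×1271×4 + 28×713×18 = 203688 + 45756 + 359352 = 608796
608796 mod 29233 = 24136
y ≡ 24136 (mod 29233)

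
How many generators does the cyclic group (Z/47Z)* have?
22

The number of primitive roots modulo p is φ(p-1) = φ(46)
φ(46) = 22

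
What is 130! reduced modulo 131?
By Wilson's theorem, (130)! ≡ -1 ≡ 130 (mod 131)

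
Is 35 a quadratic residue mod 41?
By Euler's criterion: 35^{20} ≡ 40 (mod 41). Since this equals -1 (≡ 40), 35 is not a QR.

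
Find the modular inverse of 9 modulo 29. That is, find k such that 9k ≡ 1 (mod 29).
13

Using Extended Euclidean Algorithm:
gcd(9, 29) = 1
Bezout coefficients: 9 × 13 + 29 × -4 = 1
So 9 × 13 ≡ 1 (mod 29)
The inverse is 13 mod 29 = 13
Verification: 9 × 13 = 117 = 4 × 29 + 1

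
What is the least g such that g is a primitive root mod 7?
p - 1 = 6 has prime divisors 2, 3. h is a primitive root mod 7 iff h^(6/q) ≢ 1 (mod 7) for each such q.
h = 2: 2^3 ≡ 1, 2^2 ≡ 4 (mod 7); 2^3 ≡ 1, so not a primitive root.
h = 3: 3^3 ≡ 6, 3^2 ≡ 2 (mod 7); none is 1, so 3 has order 6 and is a primitive root.
The smallest primitive root mod 7 is g = 3.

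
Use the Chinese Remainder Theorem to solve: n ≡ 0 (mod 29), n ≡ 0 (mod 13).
0

Using the Chinese Remainder Theorem:
M = product of moduli = 377
For equation 1: M_1 = 13, 13 ≡ 13 (mod 29), inverse of 13 mod 29 is 9 (check: 13 × 9 = 117 ≡ 1 (mod 29))
For equation 2: M_2 = 29, 29 ≡ 3 (mod 13), inverse of 29 mod 13 is 9 (check: 3 × 9 = 27 ≡ 1 (mod 13))
Combine: n ≡ Σ r_i×M_i×(M_i⁻¹ mod m_i) = 0×13×9 + 0×29×9 = 0 + 0 = 0
0 mod 377 = 0
n ≡ 0 (mod 377)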